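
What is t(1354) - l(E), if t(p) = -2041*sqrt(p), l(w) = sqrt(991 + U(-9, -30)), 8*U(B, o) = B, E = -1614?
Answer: -2041*sqrt(1354) - sqrt(15838)/4 ≈ -75134.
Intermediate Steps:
U(B, o) = B/8
l(w) = sqrt(15838)/4 (l(w) = sqrt(991 + (1/8)*(-9)) = sqrt(991 - 9/8) = sqrt(7919/8) = sqrt(15838)/4)
t(1354) - l(E) = -2041*sqrt(1354) - sqrt(15838)/4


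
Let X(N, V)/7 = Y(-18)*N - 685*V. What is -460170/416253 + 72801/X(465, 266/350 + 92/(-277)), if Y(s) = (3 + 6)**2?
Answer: -41586187732485/50272353618158 ≈ -0.82722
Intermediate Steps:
Y(s) = 81 (Y(s) = 9**2 = 81)
X(N, V) = -4795*V + 567*N (X(N, V) = 7*(81*N - 685*V) = 7*(-685*V + 81*N) = -4795*V + 567*N)
-460170/416253 + 72801/X(465, 266/350 + 92/(-277)) = -460170/416253 + 72801/(-4795*(266/350 + 92/(-277)) + 567*465) = -460170*1/416253 + 72801/(-4795*(266*(1/350) + 92*(-1/277)) + 263655) = -153390/138751 + 72801/(-4795*(19/25 - 92/277) + 263655) = -153390/138751 + 72801/(-4795*2963/6925 + 263655) = -153390/138751 + 72801/(-2841517/1385 + 263655) = -153390/138751 + 72801/(362320658/1385) = -153390/138751 + 72801*(1385/362320658) = -153390/138751 + 100829385/362320658 = -41586187732485/50272353618158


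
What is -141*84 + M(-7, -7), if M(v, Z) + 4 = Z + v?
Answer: -11862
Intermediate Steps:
M(v, Z) = -4 + Z + v (M(v, Z) = -4 + (Z + v) = -4 + Z + v)
-141*84 + M(-7, -7) = -141*84 + (-4 - 7 - 7) = -11844 - 18 = -11862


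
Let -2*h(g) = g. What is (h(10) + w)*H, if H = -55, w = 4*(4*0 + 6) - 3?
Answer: -880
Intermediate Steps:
h(g) = -g/2
w = 21 (w = 4*(0 + 6) - 3 = 4*6 - 3 = 24 - 3 = 21)
(h(10) + w)*H = (-½*10 + 21)*(-55) = (-5 + 21)*(-55) = 16*(-55) = -880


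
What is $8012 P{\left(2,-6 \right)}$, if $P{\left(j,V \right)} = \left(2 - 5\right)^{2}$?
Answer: $72108$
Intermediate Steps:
$P{\left(j,V \right)} = 9$ ($P{\left(j,V \right)} = \left(-3\right)^{2} = 9$)
$8012 P{\left(2,-6 \right)} = 8012 \cdot 9 = 72108$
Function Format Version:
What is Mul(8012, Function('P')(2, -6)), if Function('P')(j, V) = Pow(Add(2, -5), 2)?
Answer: 72108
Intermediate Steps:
Function('P')(j, V) = 9 (Function('P')(j, V) = Pow(-3, 2) = 9)
Mul(8012, Function('P')(2, -6)) = Mul(8012, 9) = 72108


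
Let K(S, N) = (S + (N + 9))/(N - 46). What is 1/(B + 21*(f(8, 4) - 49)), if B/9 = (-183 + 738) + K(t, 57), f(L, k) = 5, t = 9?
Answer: 11/45456 ≈ 0.00024199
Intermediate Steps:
K(S, N) = (9 + N + S)/(-46 + N) (K(S, N) = (S + (9 + N))/(-46 + N) = (9 + N + S)/(-46 + N))
B = 55620/11 (B = 9*((-183 + 738) + (9 + 57 + 9)/(-46 + 57)) = 9*(555 + 75/11) = 9*(6180/11) = 55620/11 ≈ 5056.4)
1/(B + 21*(f(8, 4) - 49)) = 1/(55620/11 + 21*(5 - 49)) = 1/(55620/11 + 21*(-44)) = 1/(55620/11 - 924) = 1/(45456/11) = 11/45456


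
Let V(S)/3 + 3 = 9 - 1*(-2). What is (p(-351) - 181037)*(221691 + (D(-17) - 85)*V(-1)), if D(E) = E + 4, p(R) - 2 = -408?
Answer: -39797526177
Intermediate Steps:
p(R) = -406 (p(R) = 2 - 408 = -406)
D(E) = 4 + E
V(S) = 24 (V(S) = -9 + 3*(9 - 1*(-2)) = -9 + 3*(9 + 2) = -9 + 3*11 = -9 + 33 = 24)
(p(-351) - 181037)*(221691 + (D(-17) - 85)*V(-1)) = (-406 - 181037)*(221691 + ((4 - 17) - 85)*24) = -181443*(221691 + (-13 - 85)*24) = -181443*(221691 - 98*24) = -181443*(221691 - 2352) = -181443*219339 = -39797526177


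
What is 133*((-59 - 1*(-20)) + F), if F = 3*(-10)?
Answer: -9177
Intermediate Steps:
F = -30
133*((-59 - 1*(-20)) + F) = 133*((-59 - 1*(-20)) - 30) = 133*((-59 + 20) - 30) = 133*(-39 - 30) = 133*(-69) = -9177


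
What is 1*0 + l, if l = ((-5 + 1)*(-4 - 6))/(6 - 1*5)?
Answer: 40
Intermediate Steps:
l = 40 (l = (-4*(-10))/(6 - 5) = 40/1 = 40*1 = 40)
1*0 + l = 1*0 + 40 = 0 + 40 = 40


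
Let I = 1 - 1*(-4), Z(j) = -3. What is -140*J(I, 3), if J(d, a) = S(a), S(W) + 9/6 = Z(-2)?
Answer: 630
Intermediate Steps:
S(W) = -9/2 (S(W) = -3/2 - 3 = -9/2)
I = 5 (I = 1 + 4 = 5)
J(d, a) = -9/2
-140*J(I, 3) = -140*(-9/2) = 630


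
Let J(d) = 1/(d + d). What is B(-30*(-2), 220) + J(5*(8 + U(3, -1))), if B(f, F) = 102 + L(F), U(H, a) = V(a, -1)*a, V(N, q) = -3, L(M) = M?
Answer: 35421/110 ≈ 322.01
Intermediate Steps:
U(H, a) = -3*a
B(f, F) = 102 + F
J(d) = 1/(2*d)
B(-30*(-2), 220) + J(5*(8 + U(3, -1))) = (102 + 220) + 1/(2*((5*(8 - 3*(-1))))) = 322 + 1/(2*((5*(8 + 3)))) = 322 + 1/(2*((5*11))) = 322 + (1/2)/55 = 322 + (1/2)*(1/55) = 322 + 1/110 = 35421/110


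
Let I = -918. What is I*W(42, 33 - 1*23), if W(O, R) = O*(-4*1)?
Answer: 154224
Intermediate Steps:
W(O, R) = -4*O (W(O, R) = O*(-4) = -4*O)
I*W(42, 33 - 1*23) = -(-3672)*42 = -918*(-168) = 154224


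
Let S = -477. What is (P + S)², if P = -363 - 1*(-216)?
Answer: 389376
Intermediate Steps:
P = -147 (P = -363 + 216 = -147)
(P + S)² = (-147 - 477)² = (-624)² = 389376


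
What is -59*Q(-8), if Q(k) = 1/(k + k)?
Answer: 59/16 ≈ 3.6875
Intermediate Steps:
Q(k) = 1/(2*k)
-59*Q(-8) = -59/(2*(-8)) = -59*(-1)/(2*8) = -59*(-1/16) = 59/16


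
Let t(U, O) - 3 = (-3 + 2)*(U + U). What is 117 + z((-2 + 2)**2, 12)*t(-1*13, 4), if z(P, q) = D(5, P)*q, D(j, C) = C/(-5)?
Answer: 117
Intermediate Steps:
D(j, C) = -C/5 (D(j, C) = C*(-1/5) = -C/5)
t(U, O) = 3 - 2*U (t(U, O) = 3 + (-3 + 2)*(U + U) = 3 - 2*U)
z(P, q) = -P*q/5 (z(P, q) = (-P/5)*q = -P*q/5)
117 + z((-2 + 2)**2, 12)*t(-1*13, 4) = 117 + (-1/5*(-2 + 2)**2*12)*(3 - (-2)*13) = 117 + (-1/5*0**2*12)*(3 - 2*(-13)) = 117 + (-1/5*0*12)*(3 + 26) = 117 + 0*29 = 117 + 0 = 117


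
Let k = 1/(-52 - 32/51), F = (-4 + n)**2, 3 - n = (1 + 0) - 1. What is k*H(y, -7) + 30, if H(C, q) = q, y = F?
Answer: 80877/2684 ≈ 30.133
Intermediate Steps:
n = 3 (n = 3 - ((1 + 0) - 1) = 3 - (1 - 1) = 3 - 1*0 = 3 + 0 = 3)
F = 1 (F = (-4 + 3)**2 = (-1)**2 = 1)
y = 1
k = -51/2684 (k = 1/(-52 - 32*1/51) = 1/(-52 - 32/51) = 1/(-2684/51) = -51/2684 ≈ -0.019001)
k*H(y, -7) + 30 = -51/2684*(-7) + 30 = 357/2684 + 30 = 80877/2684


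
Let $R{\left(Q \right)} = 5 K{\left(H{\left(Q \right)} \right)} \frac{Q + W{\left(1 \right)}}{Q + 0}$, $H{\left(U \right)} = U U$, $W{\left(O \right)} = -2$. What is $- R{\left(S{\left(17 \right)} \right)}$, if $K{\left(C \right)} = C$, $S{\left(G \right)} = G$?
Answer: $-1275$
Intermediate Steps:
$H{\left(U \right)} = U^{2}$
$R{\left(Q \right)} = 5 Q \left(-2 + Q\right)$ ($R{\left(Q \right)} = 5 Q^{2} \frac{Q - 2}{Q + 0} = 5 Q^{2} \frac{-2 + Q}{Q} = 5 Q \left(-2 + Q\right)$)
$- R{\left(S{\left(17 \right)} \right)} = - 5 \cdot 17 \left(-2 + 17\right) = - 5 \cdot 17 \cdot 15 = \left(-1\right) 1275 = -1275$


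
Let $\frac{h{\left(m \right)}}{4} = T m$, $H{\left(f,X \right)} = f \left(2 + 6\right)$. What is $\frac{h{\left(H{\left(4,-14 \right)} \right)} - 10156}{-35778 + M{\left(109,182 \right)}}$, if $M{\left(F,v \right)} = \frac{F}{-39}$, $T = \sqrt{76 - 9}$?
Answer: $\frac{396084}{1395451} - \frac{4992 \sqrt{67}}{1395451} \approx 0.25456$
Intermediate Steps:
$H{\left(f,X \right)} = 8 f$ ($H{\left(f,X \right)} = f 8 = 8 f$)
$T = \sqrt{67} \approx 8.1853$
$h{\left(m \right)} = 4 m \sqrt{67}$ ($h{\left(m \right)} = 4 \sqrt{67} m = 4 m \sqrt{67}$)
$M{\left(F,v \right)} = - \frac{F}{39}$ ($M{\left(F,v \right)} = F \left(- \frac{1}{39}\right) = - \frac{F}{39}$)
$\frac{h{\left(H{\left(4,-14 \right)} \right)} - 10156}{-35778 + M{\left(109,182 \right)}} = \frac{4 \cdot 8 \cdot 4 \sqrt{67} - 10156}{-35778 - \frac{109}{39}} = \frac{4 \cdot 32 \sqrt{67} - 10156}{-35778 - \frac{109}{39}} = \frac{128 \sqrt{67} - 10156}{- \frac{1395451}{39}} = \left(-10156 + 128 \sqrt{67}\right) \left(- \frac{39}{1395451}\right) = \frac{396084}{1395451} - \frac{4992 \sqrt{67}}{1395451}$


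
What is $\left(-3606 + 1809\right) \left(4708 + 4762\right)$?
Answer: $-17017590$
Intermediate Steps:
$\left(-3606 + 1809\right) \left(4708 + 4762\right) = \left(-1797\right) 9470 = -17017590$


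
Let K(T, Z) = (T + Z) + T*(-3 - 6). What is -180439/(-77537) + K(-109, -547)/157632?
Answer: 28468159973/12222312384 ≈ 2.3292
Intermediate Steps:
K(T, Z) = Z - 8*T (K(T, Z) = (T + Z) + T*(-9) = (T + Z) - 9*T = Z - 8*T)
-180439/(-77537) + K(-109, -547)/157632 = -180439/(-77537) + (-547 - 8*(-109))/157632 = -180439*(-1/77537) + (-547 + 872)*(1/157632) = 180439/77537 + 325*(1/157632) = 180439/77537 + 325/157632 = 28468159973/12222312384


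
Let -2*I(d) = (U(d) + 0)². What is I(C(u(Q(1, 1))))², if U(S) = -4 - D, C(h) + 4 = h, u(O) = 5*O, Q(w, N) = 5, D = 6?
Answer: 2500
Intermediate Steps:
C(h) = -4 + h
U(S) = -10 (U(S) = -4 - 1*6 = -4 - 6 = -10)
I(d) = -50 (I(d) = -(-10 + 0)²/2 = -½*(-10)² = -½*100 = -50)
I(C(u(Q(1, 1))))² = (-50)² = 2500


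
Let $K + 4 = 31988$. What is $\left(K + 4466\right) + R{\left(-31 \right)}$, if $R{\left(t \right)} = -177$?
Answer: $36273$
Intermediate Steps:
$K = 31984$ ($K = -4 + 31988 = 31984$)
$\left(K + 4466\right) + R{\left(-31 \right)} = \left(31984 + 4466\right) - 177 = 36450 - 177 = 36273$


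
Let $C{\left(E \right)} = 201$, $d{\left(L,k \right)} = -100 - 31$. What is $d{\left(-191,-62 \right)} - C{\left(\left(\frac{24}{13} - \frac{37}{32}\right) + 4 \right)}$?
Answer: $-332$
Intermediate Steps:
$d{\left(L,k \right)} = -131$
$d{\left(-191,-62 \right)} - C{\left(\left(\frac{24}{13} - \frac{37}{32}\right) + 4 \right)} = -131 - 201 = -332$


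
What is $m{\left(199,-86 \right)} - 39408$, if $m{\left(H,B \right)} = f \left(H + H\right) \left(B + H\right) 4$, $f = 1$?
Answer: $140488$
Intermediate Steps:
$m{\left(H,B \right)} = 8 H \left(B + H\right)$ ($m{\left(H,B \right)} = 1 \left(H + H\right) \left(B + H\right) 4 = 1 \cdot 2 H \left(B + H\right) 4 = 2 H \left(B + H\right) 4 = 8 H \left(B + H\right)$)
$m{\left(199,-86 \right)} - 39408 = 8 \cdot 199 \left(-86 + 199\right) - 39408 = 8 \cdot 199 \cdot 113 - 39408 = 179896 - 39408 = 140488$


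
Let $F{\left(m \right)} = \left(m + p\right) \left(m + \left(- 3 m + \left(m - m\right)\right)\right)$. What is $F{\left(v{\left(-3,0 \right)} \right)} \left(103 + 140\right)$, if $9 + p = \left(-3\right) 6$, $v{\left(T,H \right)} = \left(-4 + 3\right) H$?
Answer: $0$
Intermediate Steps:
$v{\left(T,H \right)} = - H$
$p = -27$ ($p = -9 - 18 = -27$)
$F{\left(m \right)} = - 2 m \left(-27 + m\right)$ ($F{\left(m \right)} = \left(m - 27\right) \left(m + \left(- 3 m + \left(m - m\right)\right)\right) = \left(-27 + m\right) \left(m + \left(- 3 m + 0\right)\right) = \left(-27 + m\right) \left(m - 3 m\right) = \left(-27 + m\right) \left(- 2 m\right) = - 2 m \left(-27 + m\right)$)
$F{\left(v{\left(-3,0 \right)} \right)} \left(103 + 140\right) = 2 \left(\left(-1\right) 0\right) \left(27 - \left(-1\right) 0\right) \left(103 + 140\right) = 2 \cdot 0 \left(27 - 0\right) 243 = 2 \cdot 0 \left(27 + 0\right) 243 = 2 \cdot 0 \cdot 27 \cdot 243 = 0 \cdot 243 = 0$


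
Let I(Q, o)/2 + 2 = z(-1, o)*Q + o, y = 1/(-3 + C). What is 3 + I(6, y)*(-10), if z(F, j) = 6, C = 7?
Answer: -682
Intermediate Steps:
y = 1/4 (y = 1/(-3 + 7) = 1/4 ≈ 0.25000)
I(Q, o) = -4 + 2*o + 12*Q (I(Q, o) = -4 + 2*(6*Q + o) = -4 + 2*(o + 6*Q) = -4 + (2*o + 12*Q) = -4 + 2*o + 12*Q)
3 + I(6, y)*(-10) = 3 + (-4 + 2*(1/4) + 12*6)*(-10) = 3 + (-4 + 1/2 + 72)*(-10) = 3 + (137/2)*(-10) = 3 - 685 = -682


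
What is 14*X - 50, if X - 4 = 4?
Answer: 62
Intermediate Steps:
X = 8 (X = 4 + 4 = 8)
14*X - 50 = 14*8 - 50 = 112 - 50 = 62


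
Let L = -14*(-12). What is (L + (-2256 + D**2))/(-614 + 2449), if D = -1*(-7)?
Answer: -2039/1835 ≈ -1.1112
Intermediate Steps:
D = 7
L = 168
(L + (-2256 + D**2))/(-614 + 2449) = (168 + (-2256 + 7**2))/(-614 + 2449) = (168 + (-2256 + 49))/1835 = (168 - 2207)*(1/1835) = -2039*1/1835 = -2039/1835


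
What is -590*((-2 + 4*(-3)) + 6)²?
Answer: -37760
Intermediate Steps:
-590*((-2 + 4*(-3)) + 6)² = -590*((-2 - 12) + 6)² = -590*(-14 + 6)² = -590*(-8)² = -590*64 = -37760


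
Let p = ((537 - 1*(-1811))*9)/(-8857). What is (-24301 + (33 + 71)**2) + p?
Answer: -119457777/8857 ≈ -13487.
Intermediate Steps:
p = -21132/8857 (p = ((537 + 1811)*9)*(-1/8857) = (2348*9)*(-1/8857) = 21132*(-1/8857) = -21132/8857 ≈ -2.3859)
(-24301 + (33 + 71)**2) + p = (-24301 + (33 + 71)**2) - 21132/8857 = (-24301 + 104**2) - 21132/8857 = (-24301 + 10816) - 21132/8857 = -13485 - 21132/8857 = -119457777/8857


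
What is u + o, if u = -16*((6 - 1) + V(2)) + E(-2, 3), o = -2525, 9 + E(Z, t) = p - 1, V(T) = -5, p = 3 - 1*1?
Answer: -2533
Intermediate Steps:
p = 2 (p = 3 - 1 = 2)
E(Z, t) = -8 (E(Z, t) = -9 + (2 - 1) = -9 + 1 = -8)
u = -8 (u = -16*((6 - 1) - 5) - 8 = -16*(5 - 5) - 8 = -16*0 - 8 = 0 - 8 = -8)
u + o = -8 - 2525 = -2533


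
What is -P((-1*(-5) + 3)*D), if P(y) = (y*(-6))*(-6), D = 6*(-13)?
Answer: 22464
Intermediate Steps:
D = -78
P(y) = 36*y (P(y) = -6*y*(-6) = 36*y)
-P((-1*(-5) + 3)*D) = -36*(-1*(-5) + 3)*(-78) = -36*(5 + 3)*(-78) = -36*8*(-78) = -36*(-624) = -1*(-22464) = 22464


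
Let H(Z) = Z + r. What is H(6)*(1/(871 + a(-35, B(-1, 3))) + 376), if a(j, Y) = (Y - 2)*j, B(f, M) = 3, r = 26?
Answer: 2514696/209 ≈ 12032.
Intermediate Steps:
a(j, Y) = j*(-2 + Y) (a(j, Y) = (-2 + Y)*j = j*(-2 + Y))
H(Z) = 26 + Z (H(Z) = Z + 26 = 26 + Z)
H(6)*(1/(871 + a(-35, B(-1, 3))) + 376) = (26 + 6)*(1/(871 - 35*(-2 + 3)) + 376) = 32*(1/(871 - 35*1) + 376) = 32*(1/(871 - 35) + 376) = 32*(1/836 + 376) = 32*(314337/836) = 2514696/209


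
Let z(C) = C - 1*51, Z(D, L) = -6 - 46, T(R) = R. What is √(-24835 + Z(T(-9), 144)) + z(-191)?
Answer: -242 + I*√24887 ≈ -242.0 + 157.76*I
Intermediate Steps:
Z(D, L) = -52
z(C) = -51 + C (z(C) = C - 51 = -51 + C)
√(-24835 + Z(T(-9), 144)) + z(-191) = √(-24835 - 52) + (-51 - 191) = √(-24887) - 242 = I*√24887 - 242 = -242 + I*√24887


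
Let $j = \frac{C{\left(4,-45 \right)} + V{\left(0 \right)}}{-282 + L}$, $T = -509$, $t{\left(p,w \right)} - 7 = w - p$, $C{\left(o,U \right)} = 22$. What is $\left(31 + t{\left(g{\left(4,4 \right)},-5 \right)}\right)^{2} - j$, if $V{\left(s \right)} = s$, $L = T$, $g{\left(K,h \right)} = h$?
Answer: $\frac{665253}{791} \approx 841.03$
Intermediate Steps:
$t{\left(p,w \right)} = 7 + w - p$ ($t{\left(p,w \right)} = 7 - \left(p - w\right) = 7 + w - p$)
$L = -509$
$j = - \frac{22}{791}$ ($j = \frac{22 + 0}{-282 - 509} = \frac{22}{-791} = 22 \left(- \frac{1}{791}\right) = - \frac{22}{791} \approx -0.027813$)
$\left(31 + t{\left(g{\left(4,4 \right)},-5 \right)}\right)^{2} - j = \left(31 - 2\right)^{2} - - \frac{22}{791} = \left(31 - 2\right)^{2} + \frac{22}{791} = 29^{2} + \frac{22}{791} = 841 + \frac{22}{791} = \frac{665253}{791}$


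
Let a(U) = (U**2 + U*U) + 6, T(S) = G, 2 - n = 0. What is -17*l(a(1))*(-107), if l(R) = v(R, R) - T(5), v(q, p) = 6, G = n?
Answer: 7276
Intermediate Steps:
n = 2 (n = 2 - 1*0 = 2 + 0 = 2)
G = 2
T(S) = 2
a(U) = 6 + 2*U**2 (a(U) = (U**2 + U**2) + 6 = 2*U**2 + 6 = 6 + 2*U**2)
l(R) = 4 (l(R) = 6 - 1*2 = 6 - 2 = 4)
-17*l(a(1))*(-107) = -17*4*(-107) = -68*(-107) = 7276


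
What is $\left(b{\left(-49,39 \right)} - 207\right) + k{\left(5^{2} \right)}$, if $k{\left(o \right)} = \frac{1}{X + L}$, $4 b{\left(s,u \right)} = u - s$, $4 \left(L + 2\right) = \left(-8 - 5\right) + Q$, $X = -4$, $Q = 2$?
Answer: $- \frac{6479}{35} \approx -185.11$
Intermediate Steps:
$L = - \frac{19}{4}$ ($L = -2 + \frac{\left(-8 - 5\right) + 2}{4} = -2 + \frac{-13 + 2}{4} = -2 + \frac{1}{4} \left(-11\right) = -2 - \frac{11}{4} = - \frac{19}{4} \approx -4.75$)
$b{\left(s,u \right)} = - \frac{s}{4} + \frac{u}{4}$ ($b{\left(s,u \right)} = \frac{u - s}{4} = - \frac{s}{4} + \frac{u}{4}$)
$k{\left(o \right)} = - \frac{4}{35}$ ($k{\left(o \right)} = \frac{1}{-4 - \frac{19}{4}} = \frac{1}{- \frac{35}{4}} = - \frac{4}{35}$)
$\left(b{\left(-49,39 \right)} - 207\right) + k{\left(5^{2} \right)} = \left(\left(\left(- \frac{1}{4}\right) \left(-49\right) + \frac{1}{4} \cdot 39\right) - 207\right) - \frac{4}{35} = \left(\left(\frac{49}{4} + \frac{39}{4}\right) - 207\right) - \frac{4}{35} = \left(22 - 207\right) - \frac{4}{35} = -185 - \frac{4}{35} = - \frac{6479}{35}$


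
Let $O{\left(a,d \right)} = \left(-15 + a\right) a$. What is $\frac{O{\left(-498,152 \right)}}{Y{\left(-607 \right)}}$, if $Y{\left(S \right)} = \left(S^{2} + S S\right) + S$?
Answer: $\frac{255474}{736291} \approx 0.34697$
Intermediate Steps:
$O{\left(a,d \right)} = a \left(-15 + a\right)$
$Y{\left(S \right)} = S + 2 S^{2}$ ($Y{\left(S \right)} = \left(S^{2} + S^{2}\right) + S = 2 S^{2} + S = S + 2 S^{2}$)
$\frac{O{\left(-498,152 \right)}}{Y{\left(-607 \right)}} = \frac{\left(-498\right) \left(-15 - 498\right)}{\left(-607\right) \left(1 + 2 \left(-607\right)\right)} = \frac{\left(-498\right) \left(-513\right)}{\left(-607\right) \left(1 - 1214\right)} = \frac{255474}{\left(-607\right) \left(-1213\right)} = \frac{255474}{736291}$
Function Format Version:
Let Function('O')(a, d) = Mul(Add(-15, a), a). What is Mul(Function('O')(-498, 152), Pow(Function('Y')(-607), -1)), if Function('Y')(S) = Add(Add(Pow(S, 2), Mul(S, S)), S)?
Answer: Rational(255474, 736291) ≈ 0.34697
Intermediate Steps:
Function('O')(a, d) = Mul(a, Add(-15, a))
Function('Y')(S) = Add(S, Mul(2, Pow(S, 2))) (Function('Y')(S) = Add(Add(Pow(S, 2), Pow(S, 2)), S) = Add(Mul(2, Pow(S, 2)), S) = Add(S, Mul(2, Pow(S, 2))))
Mul(Function('O')(-498, 152), Pow(Function('Y')(-607), -1)) = Mul(Mul(-498, Add(-15, -498)), Pow(Mul(-607, Add(1, Mul(2, -607))), -1)) = Mul(Mul(-498, -513), Pow(Mul(-607, Add(1, -1214)), -1)) = Mul(255474, Pow(Mul(-607, -1213), -1)) = Mul(255474, Pow(736291, -1)) = Mul(255474, Rational(1, 736291)) = Rational(255474, 736291)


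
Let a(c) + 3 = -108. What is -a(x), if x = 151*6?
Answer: 111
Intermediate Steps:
x = 906
a(c) = -111 (a(c) = -3 - 108 = -111)
-a(x) = -1*(-111) = 111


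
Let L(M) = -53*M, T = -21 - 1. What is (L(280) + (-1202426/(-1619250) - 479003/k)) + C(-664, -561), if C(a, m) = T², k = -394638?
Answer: -89926335798181/6264878250 ≈ -14354.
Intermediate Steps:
T = -22
C(a, m) = 484 (C(a, m) = (-22)² = 484)
(L(280) + (-1202426/(-1619250) - 479003/k)) + C(-664, -561) = (-53*280 + (-1202426/(-1619250) - 479003/(-394638))) + 484 = (-14840 + (-1202426*(-1/1619250) - 479003*(-1/394638))) + 484 = (-14840 + (601213/809625 + 479003/394638)) + 484 = (-14840 + 12256358819/6264878250) + 484 = -92958536871181/6264878250 + 484 = -89926335798181/6264878250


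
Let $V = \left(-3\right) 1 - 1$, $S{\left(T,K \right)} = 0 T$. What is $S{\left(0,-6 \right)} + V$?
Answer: $-4$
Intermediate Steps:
$S{\left(T,K \right)} = 0$
$V = -4$ ($V = -3 - 1 = -4$)
$S{\left(0,-6 \right)} + V = 0 - 4 = -4$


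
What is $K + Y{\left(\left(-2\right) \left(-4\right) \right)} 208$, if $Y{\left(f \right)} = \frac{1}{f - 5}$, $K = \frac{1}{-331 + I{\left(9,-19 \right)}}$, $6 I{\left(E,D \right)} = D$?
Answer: $\frac{417022}{6015} \approx 69.33$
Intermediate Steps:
$I{\left(E,D \right)} = \frac{D}{6}$
$K = - \frac{6}{2005}$ ($K = \frac{1}{-331 + \frac{1}{6} \left(-19\right)} = \frac{1}{-331 - \frac{19}{6}} = \frac{1}{- \frac{2005}{6}} = - \frac{6}{2005} \approx -0.0029925$)
$Y{\left(f \right)} = \frac{1}{-5 + f}$
$K + Y{\left(\left(-2\right) \left(-4\right) \right)} 208 = - \frac{6}{2005} + \frac{1}{-5 - -8} \cdot 208 = - \frac{6}{2005} + \frac{1}{-5 + 8} \cdot 208 = - \frac{6}{2005} + \frac{1}{3} \cdot 208 = - \frac{6}{2005} + \frac{208}{3} = \frac{417022}{6015}$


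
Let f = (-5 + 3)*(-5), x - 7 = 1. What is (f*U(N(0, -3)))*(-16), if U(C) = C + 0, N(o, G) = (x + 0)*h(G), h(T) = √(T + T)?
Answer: -1280*I*√6 ≈ -3135.3*I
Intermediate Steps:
x = 8 (x = 7 + 1 = 8)
h(T) = √2*√T (h(T) = √(2*T) = √2*√T)
N(o, G) = 8*√2*√G (N(o, G) = (8 + 0)*(√2*√G) = 8*(√2*√G) = 8*√2*√G)
U(C) = C
f = 10 (f = -2*(-5) = 10)
(f*U(N(0, -3)))*(-16) = (10*(8*√2*√(-3)))*(-16) = (10*(8*√2*(I*√3)))*(-16) = (10*(8*I*√6))*(-16) = (80*I*√6)*(-16) = -1280*I*√6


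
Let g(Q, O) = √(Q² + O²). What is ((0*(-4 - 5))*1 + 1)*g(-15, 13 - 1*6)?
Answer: √274 ≈ 16.553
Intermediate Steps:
g(Q, O) = √(O² + Q²)
((0*(-4 - 5))*1 + 1)*g(-15, 13 - 1*6) = ((0*(-4 - 5))*1 + 1)*√((13 - 1*6)² + (-15)²) = ((0*(-9))*1 + 1)*√((13 - 6)² + 225) = (0*1 + 1)*√(7² + 225) = (0 + 1)*√(49 + 225) = 1*√274 = √274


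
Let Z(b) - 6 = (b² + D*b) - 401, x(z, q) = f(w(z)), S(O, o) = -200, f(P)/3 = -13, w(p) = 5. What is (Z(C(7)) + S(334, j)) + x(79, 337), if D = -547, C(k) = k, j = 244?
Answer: -4414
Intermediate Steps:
f(P) = -39 (f(P) = 3*(-13) = -39)
x(z, q) = -39
Z(b) = -395 + b² - 547*b (Z(b) = 6 + ((b² - 547*b) - 401) = 6 + (-401 + b² - 547*b) = -395 + b² - 547*b)
(Z(C(7)) + S(334, j)) + x(79, 337) = ((-395 + 7² - 547*7) - 200) - 39 = ((-395 + 49 - 3829) - 200) - 39 = (-4175 - 200) - 39 = -4375 - 39 = -4414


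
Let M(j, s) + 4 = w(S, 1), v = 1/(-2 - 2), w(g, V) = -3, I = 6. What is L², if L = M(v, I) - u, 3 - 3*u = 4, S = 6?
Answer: 400/9 ≈ 44.444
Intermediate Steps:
v = -¼ (v = 1/(-4) = -¼ ≈ -0.25000)
M(j, s) = -7 (M(j, s) = -4 - 3 = -7)
u = -⅓ (u = 1 - ⅓*4 = 1 - 4/3 = -⅓ ≈ -0.33333)
L = -20/3 (L = -7 - 1*(-⅓) = -7 + ⅓ = -20/3 ≈ -6.6667)
L² = (-20/3)² = 400/9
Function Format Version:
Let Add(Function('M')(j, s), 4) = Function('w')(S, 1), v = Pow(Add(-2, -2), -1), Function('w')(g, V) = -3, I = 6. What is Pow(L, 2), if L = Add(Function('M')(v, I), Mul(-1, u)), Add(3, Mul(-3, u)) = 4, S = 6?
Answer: Rational(400, 9) ≈ 44.444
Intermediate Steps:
v = Rational(-1, 4) (v = Pow(-4, -1) = Rational(-1, 4) ≈ -0.25000)
Function('M')(j, s) = -7 (Function('M')(j, s) = Add(-4, -3) = -7)
u = Rational(-1, 3) (u = Add(1, Mul(Rational(-1, 3), 4)) = Add(1, Rational(-4, 3)) = Rational(-1, 3) ≈ -0.33333)
L = Rational(-20, 3) (L = Add(-7, Mul(-1, Rational(-1, 3))) = Add(-7, Rational(1, 3)) = Rational(-20, 3) ≈ -6.6667)
Pow(L, 2) = Pow(Rational(-20, 3), 2) = Rational(400, 9)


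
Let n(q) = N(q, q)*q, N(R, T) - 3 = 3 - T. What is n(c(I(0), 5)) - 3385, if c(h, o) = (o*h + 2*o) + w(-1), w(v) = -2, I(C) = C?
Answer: -3401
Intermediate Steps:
N(R, T) = 6 - T (N(R, T) = 3 + (3 - T) = 6 - T)
c(h, o) = -2 + 2*o + h*o (c(h, o) = (o*h + 2*o) - 2 = (h*o + 2*o) - 2 = (2*o + h*o) - 2 = -2 + 2*o + h*o)
n(q) = q*(6 - q) (n(q) = (6 - q)*q = q*(6 - q))
n(c(I(0), 5)) - 3385 = (-2 + 2*5 + 0*5)*(6 - (-2 + 2*5 + 0*5)) - 3385 = (-2 + 10 + 0)*(6 - (-2 + 10 + 0)) - 3385 = 8*(6 - 1*8) - 3385 = 8*(6 - 8) - 3385 = 8*(-2) - 3385 = -16 - 3385 = -3401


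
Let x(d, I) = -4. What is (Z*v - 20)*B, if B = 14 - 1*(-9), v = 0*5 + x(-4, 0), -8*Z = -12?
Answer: -598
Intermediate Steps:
Z = 3/2 (Z = -⅛*(-12) = 3/2 ≈ 1.5000)
v = -4 (v = 0*5 - 4 = 0 - 4 = -4)
B = 23 (B = 14 + 9 = 23)
(Z*v - 20)*B = ((3/2)*(-4) - 20)*23 = (-6 - 20)*23 = -26*23 = -598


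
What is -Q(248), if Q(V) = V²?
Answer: -61504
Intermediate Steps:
-Q(248) = -1*248² = -1*61504 = -61504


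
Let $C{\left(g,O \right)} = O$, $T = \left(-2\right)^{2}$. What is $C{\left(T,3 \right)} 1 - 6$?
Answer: $-3$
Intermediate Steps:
$T = 4$
$C{\left(T,3 \right)} 1 - 6 = 3 \cdot 1 - 6 = 3 - 6 = -3$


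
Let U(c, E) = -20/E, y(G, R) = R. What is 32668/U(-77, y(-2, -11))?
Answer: 89837/5 ≈ 17967.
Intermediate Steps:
32668/U(-77, y(-2, -11)) = 32668/((-20/(-11))) = 32668/((-20*(-1/11))) = 32668/(20/11) = 32668*(11/20) = 89837/5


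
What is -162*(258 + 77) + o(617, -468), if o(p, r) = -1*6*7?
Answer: -54312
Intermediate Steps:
o(p, r) = -42 (o(p, r) = -6*7 = -42)
-162*(258 + 77) + o(617, -468) = -162*(258 + 77) - 42 = -162*335 - 42 = -54270 - 42 = -54312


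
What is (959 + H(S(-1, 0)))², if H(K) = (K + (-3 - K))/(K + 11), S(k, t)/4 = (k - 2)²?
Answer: 2031304900/2209 ≈ 9.1956e+5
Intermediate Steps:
S(k, t) = 4*(-2 + k)² (S(k, t) = 4*(k - 2)² = 4*(-2 + k)²)
H(K) = -3/(11 + K)
(959 + H(S(-1, 0)))² = (959 - 3/(11 + 4*(-2 - 1)²))² = (959 - 3/(11 + 4*(-3)²))² = (959 - 3/(11 + 4*9))² = (959 - 3/(11 + 36))² = (959 - 3/47)² = (45070/47)² = 2031304900/2209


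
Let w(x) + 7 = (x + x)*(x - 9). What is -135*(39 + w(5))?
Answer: 1080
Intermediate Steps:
w(x) = -7 + 2*x*(-9 + x) (w(x) = -7 + (x + x)*(x - 9) = -7 + (2*x)*(-9 + x) = -7 + 2*x*(-9 + x))
-135*(39 + w(5)) = -135*(39 + (-7 - 18*5 + 2*5**2)) = -135*(39 + (-7 - 90 + 2*25)) = -135*(39 + (-7 - 90 + 50)) = -135*(39 - 47) = -135*(-8) = 1080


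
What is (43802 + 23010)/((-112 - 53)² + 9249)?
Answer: 33406/18237 ≈ 1.8318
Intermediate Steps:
(43802 + 23010)/((-112 - 53)² + 9249) = 66812/((-165)² + 9249) = 66812/(27225 + 9249) = 66812/36474 = 66812*(1/36474) = 33406/18237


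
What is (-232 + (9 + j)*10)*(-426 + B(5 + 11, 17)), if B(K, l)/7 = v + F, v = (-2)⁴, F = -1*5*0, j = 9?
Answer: 16328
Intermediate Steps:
F = 0 (F = -5*0 = 0)
v = 16
B(K, l) = 112 (B(K, l) = 7*(16 + 0) = 7*16 = 112)
(-232 + (9 + j)*10)*(-426 + B(5 + 11, 17)) = (-232 + (9 + 9)*10)*(-426 + 112) = (-232 + 18*10)*(-314) = (-232 + 180)*(-314) = -52*(-314) = 16328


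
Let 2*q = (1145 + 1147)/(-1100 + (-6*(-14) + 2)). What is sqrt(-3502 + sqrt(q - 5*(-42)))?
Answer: sqrt(-591838 + 13*sqrt(35299))/13 ≈ 59.055*I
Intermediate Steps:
q = -191/169 (q = ((1145 + 1147)/(-1100 + (-6*(-14) + 2)))/2 = (2292/(-1100 + (84 + 2)))/2 = (2292/(-1100 + 86))/2 = (2292/(-1014))/2 = (2292*(-1/1014))/2 = (1/2)*(-382/169) = -191/169 ≈ -1.1302)
sqrt(-3502 + sqrt(q - 5*(-42))) = sqrt(-3502 + sqrt(-191/169 - 5*(-42))) = sqrt(-3502 + sqrt(-191/169 + 210)) = sqrt(-3502 + sqrt(35299/169)) = sqrt(-3502 + sqrt(35299)/13)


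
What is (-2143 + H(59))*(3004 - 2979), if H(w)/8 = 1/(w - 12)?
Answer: -2517825/47 ≈ -53571.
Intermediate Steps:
H(w) = 8/(-12 + w) (H(w) = 8/(w - 12) = 8/(-12 + w))
(-2143 + H(59))*(3004 - 2979) = (-2143 + 8/(-12 + 59))*(3004 - 2979) = (-2143 + 8/47)*25 = -100713/47*25 = -2517825/47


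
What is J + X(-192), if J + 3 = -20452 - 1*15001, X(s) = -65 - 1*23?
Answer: -35544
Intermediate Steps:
X(s) = -88 (X(s) = -65 - 23 = -88)
J = -35456 (J = -3 + (-20452 - 1*15001) = -3 + (-20452 - 15001) = -3 - 35453 = -35456)
J + X(-192) = -35456 - 88 = -35544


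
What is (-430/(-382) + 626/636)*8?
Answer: 512612/30369 ≈ 16.879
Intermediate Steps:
(-430/(-382) + 626/636)*8 = (-430*(-1/382) + 626*(1/636))*8 = (215/191 + 313/318)*8 = (128153/60738)*8 = 512612/30369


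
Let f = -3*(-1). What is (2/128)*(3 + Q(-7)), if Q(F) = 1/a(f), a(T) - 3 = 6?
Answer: 7/144 ≈ 0.048611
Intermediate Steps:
f = 3
a(T) = 9 (a(T) = 3 + 6 = 9)
Q(F) = ⅑ (Q(F) = 1/9 = ⅑)
(2/128)*(3 + Q(-7)) = (2/128)*(3 + ⅑) = (2*(1/128))*(28/9) = (1/64)*(28/9) = 7/144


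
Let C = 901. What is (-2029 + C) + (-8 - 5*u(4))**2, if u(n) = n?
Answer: -344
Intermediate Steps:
(-2029 + C) + (-8 - 5*u(4))**2 = (-2029 + 901) + (-8 - 5*4)**2 = -1128 + (-8 - 20)**2 = -1128 + (-28)**2 = -1128 + 784 = -344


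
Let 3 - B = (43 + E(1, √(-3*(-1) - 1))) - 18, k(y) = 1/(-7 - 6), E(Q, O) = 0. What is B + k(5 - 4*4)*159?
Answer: -445/13 ≈ -34.231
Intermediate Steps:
k(y) = -1/13 (k(y) = 1/(-13) = -1/13)
B = -22 (B = 3 - ((43 + 0) - 18) = 3 - (43 - 18) = 3 - 1*25 = 3 - 25 = -22)
B + k(5 - 4*4)*159 = -22 - 1/13*159 = -22 - 159/13 = -445/13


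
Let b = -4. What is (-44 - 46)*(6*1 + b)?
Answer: -180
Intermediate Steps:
(-44 - 46)*(6*1 + b) = (-44 - 46)*(6*1 - 4) = -90*(6 - 4) = -90*2 = -180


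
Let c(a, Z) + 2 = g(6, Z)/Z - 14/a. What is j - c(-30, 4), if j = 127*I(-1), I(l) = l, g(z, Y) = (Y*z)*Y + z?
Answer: -4529/30 ≈ -150.97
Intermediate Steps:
g(z, Y) = z + z*Y**2 (g(z, Y) = z*Y**2 + z = z + z*Y**2)
c(a, Z) = -2 - 14/a + (6 + 6*Z**2)/Z (c(a, Z) = -2 + ((6*(1 + Z**2))/Z - 14/a) = -2 + ((6 + 6*Z**2)/Z - 14/a) = -2 + (-14/a + (6 + 6*Z**2)/Z) = -2 - 14/a + (6 + 6*Z**2)/Z)
j = -127 (j = 127*(-1) = -127)
j - c(-30, 4) = -127 - (-2 - 14/(-30) + 6*4 + 6/4) = -127 - (-2 - 14*(-1/30) + 24 + 6*(1/4)) = -127 - (-2 + 7/15 + 24 + 3/2) = -127 - 1*719/30 = -127 - 719/30 = -4529/30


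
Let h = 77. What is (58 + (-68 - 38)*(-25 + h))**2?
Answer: 29746116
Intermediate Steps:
(58 + (-68 - 38)*(-25 + h))**2 = (58 + (-68 - 38)*(-25 + 77))**2 = (58 - 106*52)**2 = (58 - 5512)**2 = (-5454)**2 = 29746116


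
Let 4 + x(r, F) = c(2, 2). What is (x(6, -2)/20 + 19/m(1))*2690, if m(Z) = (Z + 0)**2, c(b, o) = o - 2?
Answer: 50572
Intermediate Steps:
c(b, o) = -2 + o
m(Z) = Z**2
x(r, F) = -4 (x(r, F) = -4 + (-2 + 2) = -4 + 0 = -4)
(x(6, -2)/20 + 19/m(1))*2690 = (-4/20 + 19/(1**2))*2690 = (-4*1/20 + 19/1)*2690 = (-1/5 + 19*1)*2690 = (-1/5 + 19)*2690 = (94/5)*2690 = 50572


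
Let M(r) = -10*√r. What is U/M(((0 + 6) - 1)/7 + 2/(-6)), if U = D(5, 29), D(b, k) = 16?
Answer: -2*√42/5 ≈ -2.5923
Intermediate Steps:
U = 16
U/M(((0 + 6) - 1)/7 + 2/(-6)) = 16/((-10*√(((0 + 6) - 1)/7 + 2/(-6)))) = 16/((-10*√((6 - 1)*(⅐) + 2*(-⅙)))) = 16/((-10*√(5*(⅐) - ⅓))) = 16/((-10*√(5/7 - ⅓))) = 16/((-20*√42/21)) = 16*(-√42/40) = -2*√42/5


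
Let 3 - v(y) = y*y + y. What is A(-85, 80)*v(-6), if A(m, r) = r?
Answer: -2160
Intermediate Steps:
v(y) = 3 - y - y² (v(y) = 3 - (y*y + y) = 3 - (y² + y) = 3 - (y + y²) = 3 + (-y - y²) = 3 - y - y²)
A(-85, 80)*v(-6) = 80*(3 - 1*(-6) - 1*(-6)²) = 80*(3 + 6 - 1*36) = 80*(3 + 6 - 36) = 80*(-27) = -2160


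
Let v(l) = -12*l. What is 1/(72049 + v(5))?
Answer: 1/71989 ≈ 1.3891e-5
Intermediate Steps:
1/(72049 + v(5)) = 1/(72049 - 12*5) = 1/(72049 - 60) = 1/71989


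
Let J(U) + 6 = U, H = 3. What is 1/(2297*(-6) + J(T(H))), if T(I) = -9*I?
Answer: -1/13815 ≈ -7.2385e-5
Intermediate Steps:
J(U) = -6 + U
1/(2297*(-6) + J(T(H))) = 1/(2297*(-6) + (-6 - 9*3)) = 1/(-13782 + (-6 - 27)) = 1/(-13782 - 33) = 1/(-13815) = -1/13815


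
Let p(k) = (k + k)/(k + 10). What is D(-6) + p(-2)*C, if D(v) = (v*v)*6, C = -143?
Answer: 575/2 ≈ 287.50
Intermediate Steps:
p(k) = 2*k/(10 + k) (p(k) = (2*k)/(10 + k) = 2*k/(10 + k))
D(v) = 6*v² (D(v) = v²*6 = 6*v²)
D(-6) + p(-2)*C = 6*(-6)² + (2*(-2)/(10 - 2))*(-143) = 6*36 + (2*(-2)/8)*(-143) = 216 + (2*(-2)*(⅛))*(-143) = 216 - ½*(-143) = 216 + 143/2 = 575/2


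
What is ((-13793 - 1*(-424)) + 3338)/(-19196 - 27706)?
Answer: 10031/46902 ≈ 0.21387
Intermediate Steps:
((-13793 - 1*(-424)) + 3338)/(-19196 - 27706) = ((-13793 + 424) + 3338)/(-46902) = (-13369 + 3338)*(-1/46902) = -10031*(-1/46902) = 10031/46902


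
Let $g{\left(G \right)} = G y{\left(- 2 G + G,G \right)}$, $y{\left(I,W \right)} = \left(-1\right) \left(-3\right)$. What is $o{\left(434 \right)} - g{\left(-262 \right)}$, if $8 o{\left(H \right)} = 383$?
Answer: $\frac{6671}{8} \approx 833.88$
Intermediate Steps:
$y{\left(I,W \right)} = 3$
$o{\left(H \right)} = \frac{383}{8}$ ($o{\left(H \right)} = \frac{1}{8} \cdot 383 = \frac{383}{8}$)
$g{\left(G \right)} = 3 G$ ($g{\left(G \right)} = G 3 = 3 G$)
$o{\left(434 \right)} - g{\left(-262 \right)} = \frac{383}{8} - 3 \left(-262\right) = \frac{383}{8} - -786 = \frac{383}{8} + 786 = \frac{6671}{8}$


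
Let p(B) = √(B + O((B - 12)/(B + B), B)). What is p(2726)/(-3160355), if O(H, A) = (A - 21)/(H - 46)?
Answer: -2*√10256675879719/392007273845 ≈ -1.6340e-5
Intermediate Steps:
O(H, A) = (-21 + A)/(-46 + H)
p(B) = √(B + (-21 + B)/(-46 + (-12 + B)/(2*B))) (p(B) = √(B + (-21 + B)/(-46 + (B - 12)/(B + B))) = √(B + (-21 + B)/(-46 + (-12 + B)/((2*B)))) = √(B + (-21 + B)/(-46 + (-12 + B)*(1/(2*B)))) = √(B + (-21 + B)/(-46 + (-12 + B)/(2*B))))
p(2726)/(-3160355) = √(2726*(54 + 89*2726)/(12 + 91*2726))/(-3160355) = √(2726*(54 + 242614)/(12 + 248066))*(-1/3160355) = √(2726*242668/248078)*(-1/3160355) = √(2726*(1/248078)*242668)*(-1/3160355) = √(330756484/124039)*(-1/3160355) = (2*√10256675879719/124039)*(-1/3160355) = -2*√10256675879719/392007273845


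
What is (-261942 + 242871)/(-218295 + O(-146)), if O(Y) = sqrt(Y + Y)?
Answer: 4163103945/47652707317 + 38142*I*sqrt(73)/47652707317 ≈ 0.087363 + 6.8388e-6*I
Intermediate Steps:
O(Y) = sqrt(2)*sqrt(Y) (O(Y) = sqrt(2*Y) = sqrt(2)*sqrt(Y))
(-261942 + 242871)/(-218295 + O(-146)) = (-261942 + 242871)/(-218295 + sqrt(2)*sqrt(-146)) = -19071/(-218295 + sqrt(2)*(I*sqrt(146))) = -19071/(-218295 + 2*I*sqrt(73))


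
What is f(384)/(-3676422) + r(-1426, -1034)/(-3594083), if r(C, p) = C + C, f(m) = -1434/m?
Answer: 671908940653/845655411905664 ≈ 0.00079454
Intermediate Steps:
r(C, p) = 2*C
f(384)/(-3676422) + r(-1426, -1034)/(-3594083) = -1434/384/(-3676422) + (2*(-1426))/(-3594083) = -1434*1/384*(-1/3676422) - 2852*(-1/3594083) = -239/64*(-1/3676422) + 2852/3594083 = 239/235291008 + 2852/3594083 = 671908940653/845655411905664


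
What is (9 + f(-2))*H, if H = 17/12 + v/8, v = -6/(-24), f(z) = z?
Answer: 973/96 ≈ 10.135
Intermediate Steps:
v = ¼ (v = -6*(-1/24) = ¼ ≈ 0.25000)
H = 139/96 (H = 17/12 + (¼)/8 = 17*(1/12) + (¼)*(⅛) = 17/12 + 1/32 = 139/96 ≈ 1.4479)
(9 + f(-2))*H = (9 - 2)*(139/96) = 7*(139/96) = 973/96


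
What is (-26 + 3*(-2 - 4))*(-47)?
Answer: 2068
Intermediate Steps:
(-26 + 3*(-2 - 4))*(-47) = (-26 + 3*(-6))*(-47) = (-26 - 18)*(-47) = -44*(-47) = 2068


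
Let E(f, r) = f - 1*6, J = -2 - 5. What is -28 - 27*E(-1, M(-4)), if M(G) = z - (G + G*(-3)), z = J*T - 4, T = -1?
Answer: 161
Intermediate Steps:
J = -7
z = 3 (z = -7*(-1) - 4 = 7 - 4 = 3)
M(G) = 3 + 2*G (M(G) = 3 - (G + G*(-3)) = 3 - (G - 3*G) = 3 - (-2)*G = 3 + 2*G)
E(f, r) = -6 + f (E(f, r) = f - 6 = -6 + f)
-28 - 27*E(-1, M(-4)) = -28 - 27*(-6 - 1) = -28 - 27*(-7) = -28 + 189 = 161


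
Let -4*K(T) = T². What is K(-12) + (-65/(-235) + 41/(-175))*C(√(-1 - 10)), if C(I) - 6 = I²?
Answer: -59568/1645 ≈ -36.212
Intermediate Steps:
C(I) = 6 + I²
K(T) = -T²/4
K(-12) + (-65/(-235) + 41/(-175))*C(√(-1 - 10)) = -¼*(-12)² + (-65/(-235) + 41/(-175))*(6 + (√(-1 - 10))²) = -¼*144 + (-65*(-1/235) + 41*(-1/175))*(6 + (√(-11))²) = -36 + (13/47 - 41/175)*(6 + (I*√11)²) = -36 + 348*(6 - 11)/8225 = -36 + (348/8225)*(-5) = -36 - 348/1645 = -59568/1645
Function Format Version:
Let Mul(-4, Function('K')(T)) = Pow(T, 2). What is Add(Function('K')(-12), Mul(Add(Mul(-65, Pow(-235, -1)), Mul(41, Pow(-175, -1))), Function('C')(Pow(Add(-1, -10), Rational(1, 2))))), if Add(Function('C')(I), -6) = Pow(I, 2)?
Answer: Rational(-59568, 1645) ≈ -36.212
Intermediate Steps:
Function('C')(I) = Add(6, Pow(I, 2))
Function('K')(T) = Mul(Rational(-1, 4), Pow(T, 2))
Add(Function('K')(-12), Mul(Add(Mul(-65, Pow(-235, -1)), Mul(41, Pow(-175, -1))), Function('C')(Pow(Add(-1, -10), Rational(1, 2))))) = Add(Mul(Rational(-1, 4), Pow(-12, 2)), Mul(Add(Mul(-65, Pow(-235, -1)), Mul(41, Pow(-175, -1))), Add(6, Pow(Pow(Add(-1, -10), Rational(1, 2)), 2)))) = Add(Mul(Rational(-1, 4), 144), Mul(Add(Mul(-65, Rational(-1, 235)), Mul(41, Rational(-1, 175))), Add(6, Pow(Pow(-11, Rational(1, 2)), 2)))) = Add(-36, Mul(Add(Rational(13, 47), Rational(-41, 175)), Add(6, Pow(Mul(I, Pow(11, Rational(1, 2))), 2)))) = Add(-36, Mul(Rational(348, 8225), Add(6, -11))) = Add(-36, Mul(Rational(348, 8225), -5)) = Add(-36, Rational(-348, 1645)) = Rational(-59568, 1645)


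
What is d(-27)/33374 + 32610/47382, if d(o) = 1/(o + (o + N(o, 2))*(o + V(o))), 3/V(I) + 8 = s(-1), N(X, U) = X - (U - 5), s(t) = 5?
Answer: 254124161587/369239823678 ≈ 0.68824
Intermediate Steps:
N(X, U) = 5 + X - U (N(X, U) = X - (-5 + U) = X + (5 - U) = 5 + X - U)
V(I) = -1 (V(I) = 3/(-8 + 5) = 3/(-3) = 3*(-⅓) = -1)
d(o) = 1/(o + (-1 + o)*(3 + 2*o)) (d(o) = 1/(o + (o + (5 + o - 1*2))*(o - 1)) = 1/(o + (o + (5 + o - 2))*(-1 + o)) = 1/(o + (o + (3 + o))*(-1 + o)) = 1/(o + (3 + 2*o)*(-1 + o)) = 1/(o + (-1 + o)*(3 + 2*o)))
d(-27)/33374 + 32610/47382 = 1/((-3 + 2*(-27) + 2*(-27)²)*33374) + 32610/47382 = (1/33374)/(-3 - 54 + 2*729) + 32610*(1/47382) = (1/33374)/(-3 - 54 + 1458) + 5435/7897 = (1/33374)/1401 + 5435/7897 = (1/1401)*(1/33374) + 5435/7897 = 1/46756974 + 5435/7897 = 254124161587/369239823678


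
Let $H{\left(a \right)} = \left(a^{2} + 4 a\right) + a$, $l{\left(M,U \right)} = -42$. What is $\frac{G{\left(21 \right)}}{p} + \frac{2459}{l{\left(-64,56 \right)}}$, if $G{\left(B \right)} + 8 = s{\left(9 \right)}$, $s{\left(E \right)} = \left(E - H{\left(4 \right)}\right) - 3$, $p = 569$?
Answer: $- \frac{1400767}{23898} \approx -58.614$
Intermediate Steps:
$H{\left(a \right)} = a^{2} + 5 a$
$s{\left(E \right)} = -39 + E$ ($s{\left(E \right)} = \left(E - 4 \left(5 + 4\right)\right) - 3 = \left(E - 4 \cdot 9\right) - 3 = \left(E - 36\right) - 3 = \left(-36 + E\right) - 3 = -39 + E$)
$G{\left(B \right)} = -38$ ($G{\left(B \right)} = -8 + \left(-39 + 9\right) = -8 - 30 = -38$)
$\frac{G{\left(21 \right)}}{p} + \frac{2459}{l{\left(-64,56 \right)}} = - \frac{38}{569} + \frac{2459}{-42} = \left(-38\right) \frac{1}{569} + 2459 \left(- \frac{1}{42}\right) = - \frac{38}{569} - \frac{2459}{42} = - \frac{1400767}{23898}$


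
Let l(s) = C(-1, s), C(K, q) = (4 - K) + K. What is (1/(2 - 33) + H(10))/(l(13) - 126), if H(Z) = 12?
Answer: -371/3782 ≈ -0.098096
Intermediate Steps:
C(K, q) = 4
l(s) = 4
(1/(2 - 33) + H(10))/(l(13) - 126) = (1/(2 - 33) + 12)/(4 - 126) = (1/(-31) + 12)/(-122) = -(-1/31 + 12)/122 = -1/122*371/31 = -371/3782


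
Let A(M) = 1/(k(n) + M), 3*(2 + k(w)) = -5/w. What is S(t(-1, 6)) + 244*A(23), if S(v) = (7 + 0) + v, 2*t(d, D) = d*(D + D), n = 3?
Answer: 595/46 ≈ 12.935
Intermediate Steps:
k(w) = -2 - 5/(3*w) (k(w) = -2 + (-5/w)/3 = -2 - 5/(3*w))
t(d, D) = D*d (t(d, D) = (d*(D + D))/2 = (d*(2*D))/2 = (2*D*d)/2 = D*d)
A(M) = 1/(-23/9 + M) (A(M) = 1/((-2 - 5/3/3) + M) = 1/((-2 - 5/3*⅓) + M) = 1/((-2 - 5/9) + M) = 1/(-23/9 + M))
S(v) = 7 + v
S(t(-1, 6)) + 244*A(23) = (7 + 6*(-1)) + 244*(9/(-23 + 9*23)) = (7 - 6) + 244*(9/(-23 + 207)) = 1 + 244*(9/184) = 1 + 549/46 = 595/46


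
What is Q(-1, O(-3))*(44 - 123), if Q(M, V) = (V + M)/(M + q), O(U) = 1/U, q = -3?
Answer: -79/3 ≈ -26.333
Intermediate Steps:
Q(M, V) = (M + V)/(-3 + M) (Q(M, V) = (V + M)/(M - 3) = (M + V)/(-3 + M))
Q(-1, O(-3))*(44 - 123) = ((-1 + 1/(-3))/(-3 - 1))*(44 - 123) = ((-1 - ⅓)/(-4))*(-79) = -¼*(-4/3)*(-79) = (⅓)*(-79) = -79/3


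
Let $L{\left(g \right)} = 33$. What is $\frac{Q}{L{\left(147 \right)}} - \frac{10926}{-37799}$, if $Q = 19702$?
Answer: $\frac{745076456}{1247367} \approx 597.32$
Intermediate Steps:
$\frac{Q}{L{\left(147 \right)}} - \frac{10926}{-37799} = \frac{19702}{33} - \frac{10926}{-37799} = 19702 \cdot \frac{1}{33} - - \frac{10926}{37799} = \frac{19702}{33} + \frac{10926}{37799} = \frac{745076456}{1247367}$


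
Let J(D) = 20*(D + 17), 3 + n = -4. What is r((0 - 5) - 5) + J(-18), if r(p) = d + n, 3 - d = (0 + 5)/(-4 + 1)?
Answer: -67/3 ≈ -22.333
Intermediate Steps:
n = -7 (n = -3 - 4 = -7)
d = 14/3 (d = 3 - (0 + 5)/(-4 + 1) = 3 - 5/(-3) = 3 - 5*(-1)/3 = 3 - 1*(-5/3) = 3 + 5/3 = 14/3 ≈ 4.6667)
J(D) = 340 + 20*D (J(D) = 20*(17 + D) = 340 + 20*D)
r(p) = -7/3 (r(p) = 14/3 - 7 = -7/3)
r((0 - 5) - 5) + J(-18) = -7/3 + (340 + 20*(-18)) = -7/3 + (340 - 360) = -7/3 - 20 = -67/3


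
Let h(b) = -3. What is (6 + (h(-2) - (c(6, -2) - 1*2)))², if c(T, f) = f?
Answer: 49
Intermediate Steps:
(6 + (h(-2) - (c(6, -2) - 1*2)))² = (6 + (-3 - (-2 - 1*2)))² = (6 + (-3 - (-2 - 2)))² = (6 + (-3 - 1*(-4)))² = (6 + (-3 + 4))² = (6 + 1)² = 7² = 49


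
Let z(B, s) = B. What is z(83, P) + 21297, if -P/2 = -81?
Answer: 21380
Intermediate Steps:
P = 162 (P = -2*(-81) = 162)
z(83, P) + 21297 = 83 + 21297 = 21380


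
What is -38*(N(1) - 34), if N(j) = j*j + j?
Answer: 1216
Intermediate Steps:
N(j) = j + j² (N(j) = j² + j = j + j²)
-38*(N(1) - 34) = -38*(1*(1 + 1) - 34) = -38*(1*2 - 34) = -38*(2 - 34) = -38*(-32) = 1216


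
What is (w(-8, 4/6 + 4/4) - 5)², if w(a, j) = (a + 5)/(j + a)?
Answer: 7396/361 ≈ 20.488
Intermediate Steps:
w(a, j) = (5 + a)/(a + j)
(w(-8, 4/6 + 4/4) - 5)² = ((5 - 8)/(-8 + (4/6 + 4/4)) - 5)² = (-3/(-8 + (4*(⅙) + 4*(¼))) - 5)² = (-3/(-8 + (⅔ + 1)) - 5)² = (-3/(-8 + 5/3) - 5)² = (-3/(-19/3) - 5)² = (-3/19*(-3) - 5)² = (9/19 - 5)² = (-86/19)² = 7396/361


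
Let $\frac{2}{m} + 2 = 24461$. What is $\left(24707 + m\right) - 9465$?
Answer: $\frac{372804080}{24459} \approx 15242.0$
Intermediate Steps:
$m = \frac{2}{24459}$ ($m = \frac{2}{-2 + 24461} = \frac{2}{24459} \approx 8.177 \cdot 10^{-5}$)
$\left(24707 + m\right) - 9465 = \left(24707 + \frac{2}{24459}\right) - 9465 = \frac{604308515}{24459} - 9465 = \frac{372804080}{24459}$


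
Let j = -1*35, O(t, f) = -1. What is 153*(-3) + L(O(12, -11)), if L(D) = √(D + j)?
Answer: -459 + 6*I ≈ -459.0 + 6.0*I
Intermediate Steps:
j = -35
L(D) = √(-35 + D) (L(D) = √(D - 35) = √(-35 + D))
153*(-3) + L(O(12, -11)) = 153*(-3) + √(-35 - 1) = -459 + √(-36) = -459 + 6*I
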